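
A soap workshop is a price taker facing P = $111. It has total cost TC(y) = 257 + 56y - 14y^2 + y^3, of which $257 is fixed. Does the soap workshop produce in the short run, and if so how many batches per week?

From TC, MC = TC'(y) = 56 - 28y + 3y^2 and AVC = VC/y = 56 - 14y + y^2.
The AVC parabola has its vertex at y = 14/2 = 7, where AVC = 56 - 14·7 + 7^2 = $7.
P = $111 exceeds min AVC = $7, so the firm stays open.
Solving P = MC: -55 - 28y + 3y^2 = 0 ⇒ y = -5/3 or 11. On the upward-sloping branch, y* = 11.
Check: AVC at y = 11 is $23 ≤ P, so revenue covers variable cost.
Profit = P·y − TC = 111·11 − 510 = $711.

Produce at y = 11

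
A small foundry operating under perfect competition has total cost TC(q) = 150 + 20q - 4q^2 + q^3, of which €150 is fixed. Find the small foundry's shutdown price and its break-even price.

AVC = 20 - 4q + q^2; minimized at q = 2, giving min AVC = €16. That is the shutdown price.
ATC = 150/q + 20 - 4q + q^2. Setting dATC/dq = −150/q^2 − 4 + 2q = 0 gives q = 5 (since 2·5^3 − 4·5^2 = 150).
min ATC = 150/5 + 20 − 4·5 + 5^2 = €55. That is the break-even price.
Between these two prices the firm operates at a loss; above €55 it earns a profit.

Shutdown price = €16; break-even price = €55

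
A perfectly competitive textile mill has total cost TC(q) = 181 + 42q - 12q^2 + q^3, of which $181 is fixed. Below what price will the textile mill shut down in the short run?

$6 per unit

The firm shuts down when price falls below the minimum of average variable cost. AVC = VC/q = 42 - 12q + q^2.
dAVC/dq = -12 + 2q = 0 gives q = 6. min AVC = 42 - 12·6 + 6^2 = 6.
So the shutdown price is $6.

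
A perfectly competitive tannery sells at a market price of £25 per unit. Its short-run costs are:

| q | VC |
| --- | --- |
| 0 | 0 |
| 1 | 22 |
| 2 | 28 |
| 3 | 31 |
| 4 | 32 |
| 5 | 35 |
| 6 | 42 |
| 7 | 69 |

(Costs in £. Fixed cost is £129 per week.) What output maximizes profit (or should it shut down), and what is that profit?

q = 6; profit = -£21

Profit at each row (π = 25q − TC): q=0: -129; q=1: -126; q=2: -107; q=3: -85; q=4: -61; q=5: -39; q=6: -21; q=7: -23.
Profit is maximized at q = 6. AVC there is 42/6 = £7 ≤ P, so producing beats shutting down (which would give -£129).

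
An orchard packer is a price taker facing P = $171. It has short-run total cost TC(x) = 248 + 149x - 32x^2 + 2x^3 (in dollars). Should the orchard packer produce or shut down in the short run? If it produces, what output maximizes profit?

Variable cost is VC = 149x - 32x^2 + 2x^3, so AVC = VC/x = 149 - 32x + 2x^2 and MC = dTC/dx = 149 - 64x + 6x^2.
AVC hits its minimum where MC = AVC, at x = 8, giving min AVC = 149 - 32·8 + 2·8^2 = $21.
P = $171 exceeds min AVC = $21, so the firm stays open.
Solving P = MC: -22 - 64x + 6x^2 = 0 ⇒ x = -1/3 or 11. On the upward-sloping branch, x* = 11.
Check: AVC at x = 11 is $39 ≤ P, so revenue covers variable cost.
Profit = P·x − TC = 171·11 − 677 = $1204.

Produce at x = 11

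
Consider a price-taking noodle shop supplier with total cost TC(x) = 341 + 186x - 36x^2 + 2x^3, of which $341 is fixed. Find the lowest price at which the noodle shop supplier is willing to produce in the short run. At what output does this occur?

The firm shuts down when price falls below the minimum of average variable cost. AVC = VC/x = 186 - 36x + 2x^2.
dAVC/dx = -36 + 4x = 0 gives x = 9. min AVC = 186 - 36·9 + 2·9^2 = 24.
So the shutdown price is $24.

$24 per unit, at x = 9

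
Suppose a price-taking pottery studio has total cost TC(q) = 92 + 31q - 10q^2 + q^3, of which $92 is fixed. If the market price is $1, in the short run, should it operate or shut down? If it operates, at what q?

Shut down

From TC, MC = TC'(q) = 31 - 20q + 3q^2 and AVC = VC/q = 31 - 10q + q^2.
AVC is minimized where dAVC/dq = -10 + 2q = 0, at q = 5; min AVC = 31 - 10·5 + 5^2 = $6.
Since P = $1 < min AVC = $6, price fails to cover variable cost at any output.
Shutting down limits the loss to fixed cost, $92.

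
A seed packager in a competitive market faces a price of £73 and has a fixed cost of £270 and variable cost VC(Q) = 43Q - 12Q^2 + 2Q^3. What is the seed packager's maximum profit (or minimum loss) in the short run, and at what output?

AVC = 43 - 12Q + 2Q^2; min AVC = £25 at Q = 3. Since P = £73 ≥ min AVC, the firm produces.
With MC = 43 - 24Q + 6Q^2, P = MC on the upward-sloping part at Q* = 5.
TR = 73·5 = 365. TC = 270 + 165 = 435. Profit = 365 − 435 = -£70.
Shutting down would mean losing the fixed cost of £270, so operating at a loss of £70 is better by £200.

Profit = -£70 at Q = 5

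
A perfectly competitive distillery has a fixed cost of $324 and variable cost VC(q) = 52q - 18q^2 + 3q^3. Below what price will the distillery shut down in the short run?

The firm shuts down when price falls below the minimum of average variable cost. AVC = VC/q = 52 - 18q + 3q^2.
dAVC/dq = -18 + 6q = 0 gives q = 3. min AVC = 52 - 18·3 + 3·3^2 = 25.
For P < $25 the firm produces nothing.

$25 per unit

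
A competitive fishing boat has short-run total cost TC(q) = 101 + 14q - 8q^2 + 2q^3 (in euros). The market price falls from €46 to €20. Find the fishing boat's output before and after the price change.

Output falls from 4 to 3

MC = 14 - 16q + 6q^2; the shutdown threshold is min AVC = €6 (at q = 2).
With P = €46 above the shutdown price, P = MC gives q = 4.
At P = €20 ≥ min AVC, set P = MC: q = 3. The firm stays open but cuts output.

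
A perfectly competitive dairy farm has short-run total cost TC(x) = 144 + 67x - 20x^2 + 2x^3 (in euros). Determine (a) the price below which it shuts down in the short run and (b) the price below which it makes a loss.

Shutdown price = €17; break-even price = €43

Shutdown price = min AVC. AVC = 67 - 20x + 2x^2, with vertex at x = 5 and minimum €17.
ATC = 144/x + 67 - 20x + 2x^2. Setting dATC/dx = −144/x^2 − 20 + 4x = 0 gives x = 6 (since 4·6^3 − 20·6^2 = 144).
min ATC = 144/6 + 67 − 20·6 + 2·6^2 = €43. That is the break-even price.
Between these two prices the firm operates at a loss; above €43 it earns a profit.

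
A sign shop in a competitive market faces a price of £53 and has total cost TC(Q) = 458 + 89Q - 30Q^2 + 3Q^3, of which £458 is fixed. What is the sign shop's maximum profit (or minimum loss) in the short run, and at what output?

Profit = -£242 at Q = 6

AVC = 89 - 30Q + 3Q^2; min AVC = £14 at Q = 5. Since P = £53 ≥ min AVC, the firm produces.
With MC = 89 - 60Q + 9Q^2, P = MC on the upward-sloping part at Q* = 6.
TR = 53·6 = 318. TC = 458 + 102 = 560. Profit = 318 − 560 = -£242.
Shutting down would mean losing the fixed cost of £458, so operating at a loss of £242 is better by £216.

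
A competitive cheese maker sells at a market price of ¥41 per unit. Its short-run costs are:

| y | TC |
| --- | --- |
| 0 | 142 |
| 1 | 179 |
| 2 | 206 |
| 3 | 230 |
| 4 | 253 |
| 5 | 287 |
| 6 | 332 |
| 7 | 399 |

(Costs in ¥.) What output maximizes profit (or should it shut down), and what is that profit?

Tabulate TR − TC: y=0: -142; y=1: -138; y=2: -124; y=3: -107; y=4: -89; y=5: -82; y=6: -86; y=7: -112.
Profit is maximized at y = 5. AVC there is 145/5 = ¥29 ≤ P, so producing beats shutting down (which would give -¥142).

y = 5; profit = -¥82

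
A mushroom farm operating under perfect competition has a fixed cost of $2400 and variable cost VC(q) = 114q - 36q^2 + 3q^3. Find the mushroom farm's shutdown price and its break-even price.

Shutdown price = min AVC. AVC = 114 - 36q + 3q^2, with vertex at q = 6 and minimum $6.
ATC = 2400/q + 114 - 36q + 3q^2. Setting dATC/dq = −2400/q^2 − 36 + 6q = 0 gives q = 10 (since 6·10^3 − 36·10^2 = 2400).
min ATC = 2400/10 + 114 − 36·10 + 3·10^2 = $294. That is the break-even price.
For $6 ≤ P < $294 the firm produces at a loss; below $6 it shuts down.

Shutdown price = $6; break-even price = $294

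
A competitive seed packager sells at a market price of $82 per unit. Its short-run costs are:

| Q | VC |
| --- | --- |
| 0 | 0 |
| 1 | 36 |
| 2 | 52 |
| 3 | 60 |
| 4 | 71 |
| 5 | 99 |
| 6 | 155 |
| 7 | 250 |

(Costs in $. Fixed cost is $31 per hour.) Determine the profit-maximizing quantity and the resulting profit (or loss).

Q = 6; profit = $306

Tabulate TR − TC: Q=0: -31; Q=1: 15; Q=2: 81; Q=3: 155; Q=4: 226; Q=5: 280; Q=6: 306; Q=7: 293.
Profit is maximized at Q = 6. AVC there is 155/6 = $25.83 ≤ P, so producing beats shutting down (which would give -$31).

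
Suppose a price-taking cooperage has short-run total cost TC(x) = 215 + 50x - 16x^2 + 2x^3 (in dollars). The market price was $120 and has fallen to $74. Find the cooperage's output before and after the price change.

AVC = 50 - 16x + 2x^2, minimized at x = 4 where min AVC = $18. MC = 50 - 32x + 6x^2.
With P = $120 above the shutdown price, P = MC gives x = 7.
At P = $74 ≥ min AVC, set P = MC: x = 6. The firm stays open but cuts output.

Output falls from 7 to 6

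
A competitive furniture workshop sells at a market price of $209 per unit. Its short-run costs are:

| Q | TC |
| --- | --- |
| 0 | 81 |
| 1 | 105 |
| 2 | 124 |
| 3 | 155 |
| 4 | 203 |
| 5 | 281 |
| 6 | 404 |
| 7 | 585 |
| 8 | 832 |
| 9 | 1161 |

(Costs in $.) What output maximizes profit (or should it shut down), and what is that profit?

Q = 7; profit = $878

Tabulate TR − TC: Q=0: -81; Q=1: 104; Q=2: 294; Q=3: 472; Q=4: 633; Q=5: 764; Q=6: 850; Q=7: 878; Q=8: 840; Q=9: 720.
Profit is maximized at Q = 7. AVC there is 504/7 = $72 ≤ P, so producing beats shutting down (which would give -$81).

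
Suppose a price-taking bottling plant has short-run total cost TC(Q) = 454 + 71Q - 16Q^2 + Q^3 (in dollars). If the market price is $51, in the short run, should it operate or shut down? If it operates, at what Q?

Produce at Q = 10

From TC, MC = TC'(Q) = 71 - 32Q + 3Q^2 and AVC = VC/Q = 71 - 16Q + Q^2.
The AVC parabola has its vertex at Q = 16/2 = 8, where AVC = 71 - 16·8 + 8^2 = $7.
P = $51 exceeds min AVC = $7, so the firm stays open.
P = MC gives 20 - 32Q + 3Q^2 = 0, with roots 2/3 and 10. Take the larger (rising MC): Q* = 10.
Check: AVC at Q = 10 is $11 ≤ P, so revenue covers variable cost.
Profit = P·Q − TC = 51·10 − 564 = -$54, a loss, but smaller than the $454 fixed cost the firm would lose by shutting down.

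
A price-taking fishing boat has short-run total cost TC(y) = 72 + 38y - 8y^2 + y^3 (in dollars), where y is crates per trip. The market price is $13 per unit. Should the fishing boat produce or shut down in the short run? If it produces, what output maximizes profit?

Shut down

Variable cost is VC = 38y - 8y^2 + y^3, so AVC = VC/y = 38 - 8y + y^2 and MC = dTC/dy = 38 - 16y + 3y^2.
AVC hits its minimum where MC = AVC, at y = 4, giving min AVC = 38 - 8·4 + 4^2 = $22.
With P < min AVC ($13 < $22), every unit sold adds to the loss.
The firm minimizes its loss by shutting down and losing only its fixed cost of $72.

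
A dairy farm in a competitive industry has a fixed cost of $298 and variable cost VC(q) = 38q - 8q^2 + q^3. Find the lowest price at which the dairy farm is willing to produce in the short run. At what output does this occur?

Short-run supply begins at min AVC. From VC = 38q - 8q^2 + q^3, AVC = 38 - 8q + q^2.
dAVC/dq = -8 + 2q = 0 gives q = 4. min AVC = 38 - 8·4 + 4^2 = 22.
So the shutdown price is $22.

$22 per unit, at q = 4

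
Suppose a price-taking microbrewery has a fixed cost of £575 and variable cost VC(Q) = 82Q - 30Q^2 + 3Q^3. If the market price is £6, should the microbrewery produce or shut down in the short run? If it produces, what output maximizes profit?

From TC, MC = TC'(Q) = 82 - 60Q + 9Q^2 and AVC = VC/Q = 82 - 30Q + 3Q^2.
The AVC parabola has its vertex at Q = 30/6 = 5, where AVC = 82 - 30·5 + 3·5^2 = £7.
P = £6 lies below min AVC = £7; no output level covers variable cost.
The firm minimizes its loss by shutting down and losing only its fixed cost of £575.

Shut down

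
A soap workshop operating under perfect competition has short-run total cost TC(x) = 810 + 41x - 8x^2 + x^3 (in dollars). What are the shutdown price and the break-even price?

Shutdown price = $25; break-even price = $140

Shutdown price = min AVC. AVC = 41 - 8x + x^2, with vertex at x = 4 and minimum $25.
ATC = 810/x + 41 - 8x + x^2. Setting dATC/dx = −810/x^2 − 8 + 2x = 0 gives x = 9 (since 2·9^3 − 8·9^2 = 810).
min ATC = 810/9 + 41 − 8·9 + 9^2 = $140. That is the break-even price.
For $25 ≤ P < $140 the firm produces at a loss; below $25 it shuts down.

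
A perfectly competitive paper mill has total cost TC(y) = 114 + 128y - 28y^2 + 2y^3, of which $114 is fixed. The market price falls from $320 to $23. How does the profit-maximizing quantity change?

AVC = 128 - 28y + 2y^2, minimized at y = 7 where min AVC = $30. MC = 128 - 56y + 6y^2.
With P = $320 above the shutdown price, P = MC gives y = 12.
At P = $23 < min AVC = $30, price no longer covers variable cost at any output, so the firm shuts down: y = 0.

Output falls from 12 to 0 (the firm shuts down)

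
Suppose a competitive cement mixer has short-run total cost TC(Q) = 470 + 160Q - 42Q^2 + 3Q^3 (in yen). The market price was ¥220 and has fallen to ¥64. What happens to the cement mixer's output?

Output falls from 10 to 8

MC = 160 - 84Q + 9Q^2; the shutdown threshold is min AVC = ¥13 (at Q = 7).
At P = ¥220 ≥ min AVC, set P = MC on the rising branch: Q = 10.
At P = ¥64 ≥ min AVC, set P = MC: Q = 8. The firm stays open but cuts output.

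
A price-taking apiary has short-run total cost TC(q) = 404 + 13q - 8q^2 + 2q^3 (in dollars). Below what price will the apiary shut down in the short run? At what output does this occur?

$5 per unit, at q = 2

The firm shuts down when price falls below the minimum of average variable cost. AVC = VC/q = 13 - 8q + 2q^2.
At the minimum of AVC, MC = AVC. MC = 13 - 16q + 6q^2; setting MC = AVC gives 4q^2 - 8q = 0, so q = 2. min AVC = 5.
The firm shuts down for any P below $5.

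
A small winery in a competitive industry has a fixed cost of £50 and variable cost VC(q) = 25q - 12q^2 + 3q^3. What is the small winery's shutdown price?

Short-run supply begins at min AVC. From VC = 25q - 12q^2 + 3q^3, AVC = 25 - 12q + 3q^2.
dAVC/dq = -12 + 6q = 0 gives q = 2. min AVC = 25 - 12·2 + 3·2^2 = 13.
The firm shuts down for any P below £13.

£13 per unit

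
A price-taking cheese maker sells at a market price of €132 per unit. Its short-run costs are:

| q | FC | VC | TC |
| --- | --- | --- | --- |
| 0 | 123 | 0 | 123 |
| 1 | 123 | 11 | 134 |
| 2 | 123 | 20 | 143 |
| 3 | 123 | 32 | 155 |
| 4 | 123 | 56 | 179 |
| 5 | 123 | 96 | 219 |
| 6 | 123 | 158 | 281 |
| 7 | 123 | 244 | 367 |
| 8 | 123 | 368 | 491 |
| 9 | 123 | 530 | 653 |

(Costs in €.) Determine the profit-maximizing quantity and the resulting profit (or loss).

Compute π = P·q − TC at each output: q=0: -123; q=1: -2; q=2: 121; q=3: 241; q=4: 349; q=5: 441; q=6: 511; q=7: 557; q=8: 565; q=9: 535.
Profit is maximized at q = 8. AVC there is 368/8 = €46 ≤ P, so producing beats shutting down (which would give -€123).

q = 8; profit = €565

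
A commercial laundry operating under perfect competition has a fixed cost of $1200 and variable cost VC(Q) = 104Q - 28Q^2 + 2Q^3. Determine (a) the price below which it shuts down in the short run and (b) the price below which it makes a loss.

Shutdown price = $6; break-even price = $144

AVC = 104 - 28Q + 2Q^2; minimized at Q = 7, giving min AVC = $6. That is the shutdown price.
ATC = 1200/Q + 104 - 28Q + 2Q^2. Setting dATC/dQ = −1200/Q^2 − 28 + 4Q = 0 gives Q = 10 (since 4·10^3 − 28·10^2 = 1200).
min ATC = 1200/10 + 104 − 28·10 + 2·10^2 = $144. That is the break-even price.
Between these two prices the firm operates at a loss; above $144 it earns a profit.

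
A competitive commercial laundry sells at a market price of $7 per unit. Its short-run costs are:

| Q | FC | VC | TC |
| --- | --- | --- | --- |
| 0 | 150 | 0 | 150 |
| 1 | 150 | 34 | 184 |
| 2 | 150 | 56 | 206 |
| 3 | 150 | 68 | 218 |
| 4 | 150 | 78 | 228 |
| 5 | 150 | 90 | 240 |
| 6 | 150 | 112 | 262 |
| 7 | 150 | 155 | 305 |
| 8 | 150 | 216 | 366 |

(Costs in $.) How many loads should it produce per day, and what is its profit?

Q = 0 (shut down); profit = -$150

Tabulate TR − TC: Q=0: -150; Q=1: -177; Q=2: -192; Q=3: -197; Q=4: -200; Q=5: -205; Q=6: -220; Q=7: -256; Q=8: -310.
Profit is highest at Q = 0. Equivalently, the lowest AVC in the table is 90/5 ≈ $18 at Q = 5, and P = $7 falls below it — price never covers variable cost, so the firm shuts down and loses only its fixed cost.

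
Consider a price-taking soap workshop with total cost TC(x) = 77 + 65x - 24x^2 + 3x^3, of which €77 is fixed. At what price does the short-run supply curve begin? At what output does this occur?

The shutdown price is the minimum of AVC. VC = 65x - 24x^2 + 3x^3, so AVC = 65 - 24x + 3x^2.
dAVC/dx = -24 + 6x = 0 gives x = 4. min AVC = 65 - 24·4 + 3·4^2 = 17.
The firm shuts down for any P below €17.

€17 per unit, at x = 4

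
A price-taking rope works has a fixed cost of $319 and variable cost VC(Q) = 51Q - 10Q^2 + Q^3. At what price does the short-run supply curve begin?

$26 per unit

Short-run supply begins at min AVC. From VC = 51Q - 10Q^2 + Q^3, AVC = 51 - 10Q + Q^2.
dAVC/dQ = -10 + 2Q = 0 gives Q = 5. min AVC = 51 - 10·5 + 5^2 = 26.
The firm shuts down for any P below $26.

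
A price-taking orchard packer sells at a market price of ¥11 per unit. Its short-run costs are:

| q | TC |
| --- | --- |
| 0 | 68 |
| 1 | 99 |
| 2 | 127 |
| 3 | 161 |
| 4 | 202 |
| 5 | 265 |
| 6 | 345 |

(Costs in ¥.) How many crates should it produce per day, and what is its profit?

q = 0 (shut down); profit = -¥68

Profit at each row (π = 11q − TC): q=0: -68; q=1: -88; q=2: -105; q=3: -128; q=4: -158; q=5: -210; q=6: -279.
Profit is highest at q = 0. Equivalently, the lowest AVC in the table is 59/2 ≈ ¥29.50 at q = 2, and P = ¥11 falls below it — price never covers variable cost, so the firm shuts down and loses only its fixed cost.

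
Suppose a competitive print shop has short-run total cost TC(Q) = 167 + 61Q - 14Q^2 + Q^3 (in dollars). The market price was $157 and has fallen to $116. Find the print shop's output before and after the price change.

Output falls from 12 to 11

MC = 61 - 28Q + 3Q^2; the shutdown threshold is min AVC = $12 (at Q = 7).
At P = $157 ≥ min AVC, set P = MC on the rising branch: Q = 12.
At P = $116 ≥ min AVC, set P = MC: Q = 11. The firm stays open but cuts output.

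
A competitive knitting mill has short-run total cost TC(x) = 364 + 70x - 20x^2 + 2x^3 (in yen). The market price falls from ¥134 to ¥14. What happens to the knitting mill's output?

Output falls from 8 to 0 (the firm shuts down)

AVC = 70 - 20x + 2x^2, minimized at x = 5 where min AVC = ¥20. MC = 70 - 40x + 6x^2.
With P = ¥134 above the shutdown price, P = MC gives x = 8.
At P = ¥14 < min AVC = ¥20, price no longer covers variable cost at any output, so the firm shuts down: x = 0.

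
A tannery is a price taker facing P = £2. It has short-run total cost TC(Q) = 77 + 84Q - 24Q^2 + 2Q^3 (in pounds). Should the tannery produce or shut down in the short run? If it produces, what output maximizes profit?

Strip out fixed cost: VC = 84Q - 24Q^2 + 2Q^3. Then AVC = 84 - 24Q + 2Q^2 and MC = 84 - 48Q + 6Q^2.
The AVC parabola has its vertex at Q = 24/4 = 6, where AVC = 84 - 24·6 + 2·6^2 = £12.
With P < min AVC (£2 < £12), every unit sold adds to the loss.
Shutting down limits the loss to fixed cost, £77.

Shut down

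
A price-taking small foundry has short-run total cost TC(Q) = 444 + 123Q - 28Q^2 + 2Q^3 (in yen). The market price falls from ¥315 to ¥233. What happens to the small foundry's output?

MC = 123 - 56Q + 6Q^2; the shutdown threshold is min AVC = ¥25 (at Q = 7).
With P = ¥315 above the shutdown price, P = MC gives Q = 12.
At P = ¥233 ≥ min AVC, set P = MC: Q = 11. The firm stays open but cuts output.

Output falls from 12 to 11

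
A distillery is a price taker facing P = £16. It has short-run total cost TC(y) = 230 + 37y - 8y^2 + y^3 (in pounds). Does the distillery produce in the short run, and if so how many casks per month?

Strip out fixed cost: VC = 37y - 8y^2 + y^3. Then AVC = 37 - 8y + y^2 and MC = 37 - 16y + 3y^2.
The AVC parabola has its vertex at y = 8/2 = 4, where AVC = 37 - 8·4 + 4^2 = £21.
P = £16 lies below min AVC = £21; no output level covers variable cost.
Best response: produce nothing and absorb the £230 fixed cost.

Shut down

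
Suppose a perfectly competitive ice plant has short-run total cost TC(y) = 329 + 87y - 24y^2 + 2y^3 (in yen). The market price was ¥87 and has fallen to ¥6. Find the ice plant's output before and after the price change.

MC = 87 - 48y + 6y^2; the shutdown threshold is min AVC = ¥15 (at y = 6).
With P = ¥87 above the shutdown price, P = MC gives y = 8.
At P = ¥6 < min AVC = ¥15, price no longer covers variable cost at any output, so the firm shuts down: y = 0.

Output falls from 8 to 0 (the firm shuts down)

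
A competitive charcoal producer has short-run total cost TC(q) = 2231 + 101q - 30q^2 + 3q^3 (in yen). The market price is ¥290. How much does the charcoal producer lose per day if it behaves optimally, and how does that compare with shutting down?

Profit = -¥287 at q = 9

AVC = 101 - 30q + 3q^2; min AVC = ¥26 at q = 5. Since P = ¥290 ≥ min AVC, the firm produces.
With MC = 101 - 60q + 9q^2, P = MC on the upward-sloping part at q* = 9.
TR = 290·9 = 2610. TC = 2231 + 666 = 2897. Profit = 2610 − 2897 = -¥287.
That loss of ¥287 beats the ¥2231 the firm would lose by shutting down; producing recovers ¥1944 of fixed cost.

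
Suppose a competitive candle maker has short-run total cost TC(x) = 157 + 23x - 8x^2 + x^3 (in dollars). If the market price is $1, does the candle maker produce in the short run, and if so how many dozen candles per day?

Shut down

Variable cost is VC = 23x - 8x^2 + x^3, so AVC = VC/x = 23 - 8x + x^2 and MC = dTC/dx = 23 - 16x + 3x^2.
The AVC parabola has its vertex at x = 8/2 = 4, where AVC = 23 - 8·4 + 4^2 = $7.
P = $1 lies below min AVC = $7; no output level covers variable cost.
The firm minimizes its loss by shutting down and losing only its fixed cost of $157.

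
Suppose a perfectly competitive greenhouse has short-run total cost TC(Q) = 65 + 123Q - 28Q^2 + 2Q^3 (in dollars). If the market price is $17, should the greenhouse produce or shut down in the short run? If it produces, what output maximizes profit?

Shut down

Strip out fixed cost: VC = 123Q - 28Q^2 + 2Q^3. Then AVC = 123 - 28Q + 2Q^2 and MC = 123 - 56Q + 6Q^2.
The AVC parabola has its vertex at Q = 28/4 = 7, where AVC = 123 - 28·7 + 2·7^2 = $25.
P = $17 lies below min AVC = $25; no output level covers variable cost.
Best response: produce nothing and absorb the $65 fixed cost.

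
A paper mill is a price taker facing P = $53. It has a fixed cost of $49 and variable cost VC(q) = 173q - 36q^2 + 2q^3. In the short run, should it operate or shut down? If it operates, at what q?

Variable cost is VC = 173q - 36q^2 + 2q^3, so AVC = VC/q = 173 - 36q + 2q^2 and MC = dTC/dq = 173 - 72q + 6q^2.
The AVC parabola has its vertex at q = 36/4 = 9, where AVC = 173 - 36·9 + 2·9^2 = $11.
Since P = $53 ≥ min AVC = $11, price covers variable cost and the firm should produce.
Set P = MC: 53 = 173 - 72q + 6q^2 → 120 - 72q + 6q^2 = 0. The roots are q = 2 and q = 10; the profit-maximizing output is on the rising part of MC, so q* = 10.
Check: AVC at q = 10 is $13 ≤ P, so revenue covers variable cost.
Profit = P·q − TC = 53·10 − 179 = $351.

Produce at q = 10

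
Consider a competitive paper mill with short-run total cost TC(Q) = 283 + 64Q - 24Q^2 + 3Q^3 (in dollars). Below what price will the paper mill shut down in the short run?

$16 per unit

Short-run supply begins at min AVC. From VC = 64Q - 24Q^2 + 3Q^3, AVC = 64 - 24Q + 3Q^2.
dAVC/dQ = -24 + 6Q = 0 gives Q = 4. min AVC = 64 - 24·4 + 3·4^2 = 16.
The firm shuts down for any P below $16.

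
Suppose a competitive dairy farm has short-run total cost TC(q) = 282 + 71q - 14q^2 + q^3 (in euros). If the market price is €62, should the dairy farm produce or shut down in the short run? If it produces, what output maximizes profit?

Variable cost is VC = 71q - 14q^2 + q^3, so AVC = VC/q = 71 - 14q + q^2 and MC = dTC/dq = 71 - 28q + 3q^2.
The AVC parabola has its vertex at q = 14/2 = 7, where AVC = 71 - 14·7 + 7^2 = €22.
P = €62 exceeds min AVC = €22, so the firm stays open.
P = MC gives 9 - 28q + 3q^2 = 0, with roots 1/3 and 9. Take the larger (rising MC): q* = 9.
Check: AVC at q = 9 is €26 ≤ P, so revenue covers variable cost.
Profit = P·q − TC = 62·9 − 516 = €42.

Produce at q = 9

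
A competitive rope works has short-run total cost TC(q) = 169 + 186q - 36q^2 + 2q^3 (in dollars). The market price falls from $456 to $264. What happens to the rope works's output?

Output falls from 15 to 13

MC = 186 - 72q + 6q^2; the shutdown threshold is min AVC = $24 (at q = 9).
With P = $456 above the shutdown price, P = MC gives q = 15.
At P = $264 ≥ min AVC, set P = MC: q = 13. The firm stays open but cuts output.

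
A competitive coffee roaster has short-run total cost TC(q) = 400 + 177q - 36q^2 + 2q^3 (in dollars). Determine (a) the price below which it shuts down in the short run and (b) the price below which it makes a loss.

AVC = 177 - 36q + 2q^2; minimized at q = 9, giving min AVC = $15. That is the shutdown price.
ATC = 400/q + 177 - 36q + 2q^2. Setting dATC/dq = −400/q^2 − 36 + 4q = 0 gives q = 10 (since 4·10^3 − 36·10^2 = 400).
min ATC = 400/10 + 177 − 36·10 + 2·10^2 = $57. That is the break-even price.
For $15 ≤ P < $57 the firm produces at a loss; below $15 it shuts down.

Shutdown price = $15; break-even price = $57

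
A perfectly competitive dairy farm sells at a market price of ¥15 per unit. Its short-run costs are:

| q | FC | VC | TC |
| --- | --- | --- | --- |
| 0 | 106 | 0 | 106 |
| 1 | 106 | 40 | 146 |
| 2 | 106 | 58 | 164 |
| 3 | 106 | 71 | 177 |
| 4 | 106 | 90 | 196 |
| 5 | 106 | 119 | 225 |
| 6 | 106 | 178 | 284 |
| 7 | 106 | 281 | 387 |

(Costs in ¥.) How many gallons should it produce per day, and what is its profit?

q = 0 (shut down); profit = -¥106

Profit at each row (π = 15q − TC): q=0: -106; q=1: -131; q=2: -134; q=3: -132; q=4: -136; q=5: -150; q=6: -194; q=7: -282.
Profit is highest at q = 0. Equivalently, the lowest AVC in the table is 90/4 ≈ ¥22.50 at q = 4, and P = ¥15 falls below it — price never covers variable cost, so the firm shuts down and loses only its fixed cost.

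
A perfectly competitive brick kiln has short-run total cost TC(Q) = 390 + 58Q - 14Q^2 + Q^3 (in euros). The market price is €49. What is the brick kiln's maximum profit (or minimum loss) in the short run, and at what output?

AVC = 58 - 14Q + Q^2; min AVC = €9 at Q = 7. Since P = €49 ≥ min AVC, the firm produces.
MC = 58 - 28Q + 3Q^2. Setting P = MC and taking the root on the rising branch gives Q* = 9.
TR = 49·9 = 441. TC = 390 + 117 = 507. Profit = 441 − 507 = -€66.
By producing, the firm covers all variable cost plus €324 of fixed cost; shutting down would lose the full €390.

Profit = -€66 at Q = 9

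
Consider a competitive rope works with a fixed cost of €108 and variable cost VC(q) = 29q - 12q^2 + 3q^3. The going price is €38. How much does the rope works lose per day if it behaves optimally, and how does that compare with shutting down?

Profit = -€54 at q = 3

AVC = 29 - 12q + 3q^2; min AVC = €17 at q = 2. Since P = €38 ≥ min AVC, the firm produces.
With MC = 29 - 24q + 9q^2, P = MC on the upward-sloping part at q* = 3.
TR = 38·3 = 114. TC = 108 + 60 = 168. Profit = 114 − 168 = -€54.
Shutting down would mean losing the fixed cost of €108, so operating at a loss of €54 is better by €54.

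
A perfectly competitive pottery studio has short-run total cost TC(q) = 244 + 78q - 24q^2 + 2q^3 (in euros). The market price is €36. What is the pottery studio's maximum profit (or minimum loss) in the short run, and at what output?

Profit = -€48 at q = 7

AVC = 78 - 24q + 2q^2 has its minimum €6 at q = 6; price €36 clears that bar, so the firm operates.
MC = 78 - 48q + 6q^2. Setting P = MC and taking the root on the rising branch gives q* = 7.
TR = 36·7 = 252. TC = 244 + 56 = 300. Profit = 252 − 300 = -€48.
That loss of €48 beats the €244 the firm would lose by shutting down; producing recovers €196 of fixed cost.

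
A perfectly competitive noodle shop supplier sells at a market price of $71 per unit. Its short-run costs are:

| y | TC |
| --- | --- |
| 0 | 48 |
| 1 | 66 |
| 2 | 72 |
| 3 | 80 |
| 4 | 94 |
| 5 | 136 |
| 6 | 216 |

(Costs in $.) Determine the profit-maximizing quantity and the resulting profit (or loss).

y = 5; profit = $219

Compute π = P·y − TC at each output: y=0: -48; y=1: 5; y=2: 70; y=3: 133; y=4: 190; y=5: 219; y=6: 210.
Profit is maximized at y = 5. AVC there is 88/5 = $17.60 ≤ P, so producing beats shutting down (which would give -$48).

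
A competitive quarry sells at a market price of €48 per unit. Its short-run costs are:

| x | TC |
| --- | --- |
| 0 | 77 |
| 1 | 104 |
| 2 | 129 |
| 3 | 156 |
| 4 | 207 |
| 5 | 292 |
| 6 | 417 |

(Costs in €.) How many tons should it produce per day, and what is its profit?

Profit at each row (π = 48x − TC): x=0: -77; x=1: -56; x=2: -33; x=3: -12; x=4: -15; x=5: -52; x=6: -129.
Profit is maximized at x = 3. AVC there is 79/3 = €26.33 ≤ P, so producing beats shutting down (which would give -€77).

x = 3; profit = -€12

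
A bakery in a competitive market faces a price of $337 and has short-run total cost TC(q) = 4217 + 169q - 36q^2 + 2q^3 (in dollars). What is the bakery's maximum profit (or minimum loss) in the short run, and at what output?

AVC = 169 - 36q + 2q^2 has its minimum $7 at q = 9; price $337 clears that bar, so the firm operates.
MC = 169 - 72q + 6q^2. Setting P = MC and taking the root on the rising branch gives q* = 14.
TR = 337·14 = 4718. TC = 4217 + 798 = 5015. Profit = 4718 − 5015 = -$297.
That loss of $297 beats the $4217 the firm would lose by shutting down; producing recovers $3920 of fixed cost.

Profit = -$297 at q = 14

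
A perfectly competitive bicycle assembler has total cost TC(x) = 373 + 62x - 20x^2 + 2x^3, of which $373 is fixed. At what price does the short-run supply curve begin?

$12 per unit

The shutdown price is the minimum of AVC. VC = 62x - 20x^2 + 2x^3, so AVC = 62 - 20x + 2x^2.
dAVC/dx = -20 + 4x = 0 gives x = 5. min AVC = 62 - 20·5 + 2·5^2 = 12.
The firm shuts down for any P below $12.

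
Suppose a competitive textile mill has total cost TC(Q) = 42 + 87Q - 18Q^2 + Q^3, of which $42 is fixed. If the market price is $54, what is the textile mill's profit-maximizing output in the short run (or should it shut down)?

Produce at Q = 11

From TC, MC = TC'(Q) = 87 - 36Q + 3Q^2 and AVC = VC/Q = 87 - 18Q + Q^2.
AVC is minimized where dAVC/dQ = -18 + 2Q = 0, at Q = 9; min AVC = 87 - 18·9 + 9^2 = $6.
Because $54 ≥ $6, revenue can cover variable cost; the firm operates.
Solving P = MC: 33 - 36Q + 3Q^2 = 0 ⇒ Q = 1 or 11. On the upward-sloping branch, Q* = 11.
Check: AVC at Q = 11 is $10 ≤ P, so revenue covers variable cost.
Profit = P·Q − TC = 54·11 − 152 = $442.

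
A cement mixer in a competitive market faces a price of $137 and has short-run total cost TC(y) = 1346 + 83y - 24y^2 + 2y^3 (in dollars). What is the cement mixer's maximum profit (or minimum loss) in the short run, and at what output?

Profit = -$374 at y = 9

AVC = 83 - 24y + 2y^2 has its minimum $11 at y = 6; price $137 clears that bar, so the firm operates.
With MC = 83 - 48y + 6y^2, P = MC on the upward-sloping part at y* = 9.
TR = 137·9 = 1233. TC = 1346 + 261 = 1607. Profit = 1233 − 1607 = -$374.
That loss of $374 beats the $1346 the firm would lose by shutting down; producing recovers $972 of fixed cost.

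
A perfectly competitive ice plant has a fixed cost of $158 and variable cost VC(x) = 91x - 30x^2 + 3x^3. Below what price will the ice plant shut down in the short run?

$16 per unit

Short-run supply begins at min AVC. From VC = 91x - 30x^2 + 3x^3, AVC = 91 - 30x + 3x^2.
At the minimum of AVC, MC = AVC. MC = 91 - 60x + 9x^2; setting MC = AVC gives 6x^2 - 30x = 0, so x = 5. min AVC = 16.
For P < $16 the firm produces nothing.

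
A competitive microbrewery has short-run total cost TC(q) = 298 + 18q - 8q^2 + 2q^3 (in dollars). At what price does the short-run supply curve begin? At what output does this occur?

Short-run supply begins at min AVC. From VC = 18q - 8q^2 + 2q^3, AVC = 18 - 8q + 2q^2.
dAVC/dq = -8 + 4q = 0 gives q = 2. min AVC = 18 - 8·2 + 2·2^2 = 10.
For P < $10 the firm produces nothing.

$10 per unit, at q = 2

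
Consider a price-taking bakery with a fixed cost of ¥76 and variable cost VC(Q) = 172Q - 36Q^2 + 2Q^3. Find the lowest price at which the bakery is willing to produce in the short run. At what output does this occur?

¥10 per unit, at Q = 9

The firm shuts down when price falls below the minimum of average variable cost. AVC = VC/Q = 172 - 36Q + 2Q^2.
At the minimum of AVC, MC = AVC. MC = 172 - 72Q + 6Q^2; setting MC = AVC gives 4Q^2 - 36Q = 0, so Q = 9. min AVC = 10.
So the shutdown price is ¥10.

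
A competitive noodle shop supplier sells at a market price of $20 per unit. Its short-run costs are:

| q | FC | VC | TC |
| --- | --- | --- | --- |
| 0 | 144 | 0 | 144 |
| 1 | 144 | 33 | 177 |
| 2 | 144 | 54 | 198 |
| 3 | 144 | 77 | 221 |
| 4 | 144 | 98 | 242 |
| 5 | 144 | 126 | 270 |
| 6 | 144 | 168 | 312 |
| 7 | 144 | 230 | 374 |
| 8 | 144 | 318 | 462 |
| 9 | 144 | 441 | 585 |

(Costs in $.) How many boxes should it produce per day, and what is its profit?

Profit at each row (π = 20q − TC): q=0: -144; q=1: -157; q=2: -158; q=3: -161; q=4: -162; q=5: -170; q=6: -192; q=7: -234; q=8: -302; q=9: -405.
Profit is highest at q = 0. Equivalently, the lowest AVC in the table is 98/4 ≈ $24.50 at q = 4, and P = $20 falls below it — price never covers variable cost, so the firm shuts down and loses only its fixed cost.

q = 0 (shut down); profit = -$144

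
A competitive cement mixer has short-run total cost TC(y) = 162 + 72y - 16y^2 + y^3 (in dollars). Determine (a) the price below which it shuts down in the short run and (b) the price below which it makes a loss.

Shutdown price = $8; break-even price = $27

Shutdown price = min AVC. AVC = 72 - 16y + y^2, with vertex at y = 8 and minimum $8.
ATC = 162/y + 72 - 16y + y^2. Setting dATC/dy = −162/y^2 − 16 + 2y = 0 gives y = 9 (since 2·9^3 − 16·9^2 = 162).
min ATC = 162/9 + 72 − 16·9 + 9^2 = $27. That is the break-even price.
For $8 ≤ P < $27 the firm produces at a loss; below $8 it shuts down.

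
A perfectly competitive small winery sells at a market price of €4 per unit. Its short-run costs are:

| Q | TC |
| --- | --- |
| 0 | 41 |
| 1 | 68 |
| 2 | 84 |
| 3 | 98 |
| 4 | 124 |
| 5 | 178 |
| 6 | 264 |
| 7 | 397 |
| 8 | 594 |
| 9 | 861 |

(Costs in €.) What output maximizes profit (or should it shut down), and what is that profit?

Profit at each row (π = 4Q − TC): Q=0: -41; Q=1: -64; Q=2: -76; Q=3: -86; Q=4: -108; Q=5: -158; Q=6: -240; Q=7: -369; Q=8: -562; Q=9: -825.
Profit is highest at Q = 0. Equivalently, the lowest AVC in the table is 57/3 ≈ €19 at Q = 3, and P = €4 falls below it — price never covers variable cost, so the firm shuts down and loses only its fixed cost.

Q = 0 (shut down); profit = -€41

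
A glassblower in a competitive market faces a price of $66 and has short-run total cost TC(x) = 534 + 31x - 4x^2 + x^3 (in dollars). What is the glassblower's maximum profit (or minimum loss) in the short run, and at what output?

Profit = -$384 at x = 5

AVC = 31 - 4x + x^2 has its minimum $27 at x = 2; price $66 clears that bar, so the firm operates.
MC = 31 - 8x + 3x^2. Setting P = MC and taking the root on the rising branch gives x* = 5.
TR = 66·5 = 330. TC = 534 + 180 = 714. Profit = 330 − 714 = -$384.
By producing, the firm covers all variable cost plus $150 of fixed cost; shutting down would lose the full $534.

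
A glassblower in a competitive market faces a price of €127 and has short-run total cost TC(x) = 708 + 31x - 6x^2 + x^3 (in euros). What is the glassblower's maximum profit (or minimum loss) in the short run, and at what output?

AVC = 31 - 6x + x^2 has its minimum €22 at x = 3; price €127 clears that bar, so the firm operates.
MC = 31 - 12x + 3x^2. Setting P = MC and taking the root on the rising branch gives x* = 8.
TR = 127·8 = 1016. TC = 708 + 376 = 1084. Profit = 1016 − 1084 = -€68.
By producing, the firm covers all variable cost plus €640 of fixed cost; shutting down would lose the full €708.

Profit = -€68 at x = 8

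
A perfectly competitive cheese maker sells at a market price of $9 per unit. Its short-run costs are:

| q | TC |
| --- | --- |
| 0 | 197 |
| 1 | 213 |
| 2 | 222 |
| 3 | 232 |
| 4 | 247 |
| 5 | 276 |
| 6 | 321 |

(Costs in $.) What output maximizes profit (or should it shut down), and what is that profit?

q = 0 (shut down); profit = -$197

Tabulate TR − TC: q=0: -197; q=1: -204; q=2: -204; q=3: -205; q=4: -211; q=5: -231; q=6: -267.
Profit is highest at q = 0. Equivalently, the lowest AVC in the table is 35/3 ≈ $11.67 at q = 3, and P = $9 falls below it — price never covers variable cost, so the firm shuts down and loses only its fixed cost.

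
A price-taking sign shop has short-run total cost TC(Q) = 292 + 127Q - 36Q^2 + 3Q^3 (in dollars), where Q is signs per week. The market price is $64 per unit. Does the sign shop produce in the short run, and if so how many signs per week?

Produce at Q = 7

From TC, MC = TC'(Q) = 127 - 72Q + 9Q^2 and AVC = VC/Q = 127 - 36Q + 3Q^2.
AVC is minimized where dAVC/dQ = -36 + 6Q = 0, at Q = 6; min AVC = 127 - 36·6 + 3·6^2 = $19.
Since P = $64 ≥ min AVC = $19, price covers variable cost and the firm should produce.
Set P = MC: 64 = 127 - 72Q + 9Q^2 → 63 - 72Q + 9Q^2 = 0. The roots are Q = 1 and Q = 7; the profit-maximizing output is on the rising part of MC, so Q* = 7.
Check: AVC at Q = 7 is $22 ≤ P, so revenue covers variable cost.
Profit = P·Q − TC = 64·7 − 446 = $2.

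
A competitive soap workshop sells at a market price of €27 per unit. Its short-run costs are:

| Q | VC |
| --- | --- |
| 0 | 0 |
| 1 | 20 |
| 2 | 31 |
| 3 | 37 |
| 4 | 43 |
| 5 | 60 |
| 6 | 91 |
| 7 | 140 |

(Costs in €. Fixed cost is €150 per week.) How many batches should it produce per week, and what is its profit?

Q = 5; profit = -€75

Compute π = P·Q − TC at each output: Q=0: -150; Q=1: -143; Q=2: -127; Q=3: -106; Q=4: -85; Q=5: -75; Q=6: -79; Q=7: -101.
Profit is maximized at Q = 5. AVC there is 60/5 = €12 ≤ P, so producing beats shutting down (which would give -€150).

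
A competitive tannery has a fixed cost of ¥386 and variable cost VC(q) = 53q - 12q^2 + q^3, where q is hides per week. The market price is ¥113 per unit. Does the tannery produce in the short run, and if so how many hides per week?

Produce at q = 10

Strip out fixed cost: VC = 53q - 12q^2 + q^3. Then AVC = 53 - 12q + q^2 and MC = 53 - 24q + 3q^2.
AVC hits its minimum where MC = AVC, at q = 6, giving min AVC = 53 - 12·6 + 6^2 = ¥17.
Since P = ¥113 ≥ min AVC = ¥17, price covers variable cost and the firm should produce.
P = MC gives -60 - 24q + 3q^2 = 0, with roots -2 and 10. Take the larger (rising MC): q* = 10.
Check: AVC at q = 10 is ¥33 ≤ P, so revenue covers variable cost.
Profit = P·q − TC = 113·10 − 716 = ¥414.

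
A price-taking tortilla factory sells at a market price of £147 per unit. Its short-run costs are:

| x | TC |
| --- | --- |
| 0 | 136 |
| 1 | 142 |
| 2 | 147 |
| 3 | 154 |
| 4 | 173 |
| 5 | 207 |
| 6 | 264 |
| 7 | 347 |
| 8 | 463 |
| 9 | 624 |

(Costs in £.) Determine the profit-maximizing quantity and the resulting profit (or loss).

x = 8; profit = £713

Compute π = P·x − TC at each output: x=0: -136; x=1: 5; x=2: 147; x=3: 287; x=4: 415; x=5: 528; x=6: 618; x=7: 682; x=8: 713; x=9: 699.
Profit is maximized at x = 8. AVC there is 327/8 = £40.88 ≤ P, so producing beats shutting down (which would give -£136).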